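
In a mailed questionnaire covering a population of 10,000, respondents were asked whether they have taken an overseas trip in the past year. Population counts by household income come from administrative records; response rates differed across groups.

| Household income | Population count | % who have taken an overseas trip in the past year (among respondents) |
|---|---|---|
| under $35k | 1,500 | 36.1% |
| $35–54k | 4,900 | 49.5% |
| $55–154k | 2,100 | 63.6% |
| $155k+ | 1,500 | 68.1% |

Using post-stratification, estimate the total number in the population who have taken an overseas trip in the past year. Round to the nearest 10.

Each cell contributes its population count × the respondent rate:
  under $35k: 1,500 × 36.1% = 541.5
  $35–54k: 4,900 × 49.5% = 2425.5
  $55–154k: 2,100 × 63.6% = 1335.6
  $155k+: 1,500 × 68.1% = 1021.5
Estimated total = 5324.1 → 5,320.

5,320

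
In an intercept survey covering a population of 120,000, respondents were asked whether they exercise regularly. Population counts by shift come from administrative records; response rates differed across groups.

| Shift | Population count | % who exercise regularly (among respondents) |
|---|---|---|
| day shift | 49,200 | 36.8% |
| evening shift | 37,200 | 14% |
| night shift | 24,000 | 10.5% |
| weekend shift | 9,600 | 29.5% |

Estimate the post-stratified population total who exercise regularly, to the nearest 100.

28,700

Each cell contributes its population count × the respondent rate:
  day shift: 49,200 × 36.8% = 18105.6
  evening shift: 37,200 × 14% = 5208
  night shift: 24,000 × 10.5% = 2520
  weekend shift: 9,600 × 29.5% = 2832
Estimated total = 28665.6 → 28,700.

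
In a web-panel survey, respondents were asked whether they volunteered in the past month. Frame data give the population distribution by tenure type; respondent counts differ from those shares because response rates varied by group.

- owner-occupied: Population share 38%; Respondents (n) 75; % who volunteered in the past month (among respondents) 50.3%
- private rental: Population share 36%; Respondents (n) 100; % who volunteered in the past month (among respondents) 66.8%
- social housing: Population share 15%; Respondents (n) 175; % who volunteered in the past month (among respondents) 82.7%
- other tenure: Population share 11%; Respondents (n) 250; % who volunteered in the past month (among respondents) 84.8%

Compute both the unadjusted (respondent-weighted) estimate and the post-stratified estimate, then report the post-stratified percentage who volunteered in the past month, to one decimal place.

64.9%

Unadjusted (pooled respondent) estimate weights by respondent counts:
  (75/600)×50.3 + (100/600)×66.8 + (175/600)×82.7 + (250/600)×84.8 = 76.875%
Post-stratified estimate weights by population shares:
  0.38×50.3 + 0.36×66.8 + 0.15×82.7 + 0.11×84.8 = 64.895%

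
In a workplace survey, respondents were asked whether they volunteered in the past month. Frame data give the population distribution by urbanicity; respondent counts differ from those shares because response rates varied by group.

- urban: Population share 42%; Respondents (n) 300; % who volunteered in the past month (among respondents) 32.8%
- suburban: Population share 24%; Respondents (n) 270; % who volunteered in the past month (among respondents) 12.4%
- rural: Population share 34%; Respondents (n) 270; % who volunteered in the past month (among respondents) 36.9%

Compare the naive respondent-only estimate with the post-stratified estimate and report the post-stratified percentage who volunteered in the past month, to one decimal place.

Unadjusted (pooled respondent) estimate weights by respondent counts:
  (300/840)×32.8 + (270/840)×12.4 + (270/840)×36.9 = 27.5607%
Reweighting by population urbanicity shares:
  0.42×32.8 + 0.24×12.4 + 0.34×36.9 = 29.298%

29.3%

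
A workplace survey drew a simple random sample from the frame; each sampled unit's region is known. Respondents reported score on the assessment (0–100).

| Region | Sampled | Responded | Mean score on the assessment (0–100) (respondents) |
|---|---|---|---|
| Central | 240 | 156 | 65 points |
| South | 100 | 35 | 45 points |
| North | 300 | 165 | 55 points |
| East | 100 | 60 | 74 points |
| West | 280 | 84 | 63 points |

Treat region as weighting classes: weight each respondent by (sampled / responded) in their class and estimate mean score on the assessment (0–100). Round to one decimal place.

60.4

Class response rates: Central 156/240 = 65%, South 35/100 = 35%, North 165/300 = 55%, East 60/100 = 60%, West 84/280 = 30%.
Each respondent's weight = sampled/responded in their class; summing within a class gives n_sampled, so:
  Central: 240 × 65 = 15,600
  South: 100 × 45 = 4500
  North: 300 × 55 = 16,500
  East: 100 × 74 = 7400
  West: 280 × 63 = 17,640
Adjusted estimate = 61,640 / 1,020 = 60.4314 → 60.4.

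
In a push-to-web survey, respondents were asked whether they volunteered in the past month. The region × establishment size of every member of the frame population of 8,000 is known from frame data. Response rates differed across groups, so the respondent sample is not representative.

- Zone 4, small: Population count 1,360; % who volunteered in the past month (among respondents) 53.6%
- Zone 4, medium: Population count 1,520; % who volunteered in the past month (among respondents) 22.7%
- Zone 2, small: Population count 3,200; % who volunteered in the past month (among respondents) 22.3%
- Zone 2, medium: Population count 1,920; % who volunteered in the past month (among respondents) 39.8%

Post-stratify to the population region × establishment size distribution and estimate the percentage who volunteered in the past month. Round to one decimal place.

Each cell contributes population-share × respondent value:
  Zone 4, small: (1,360/8,000) × 53.6 = 9.112
  Zone 4, medium: (1,520/8,000) × 22.7 = 4.313
  Zone 2, small: (3,200/8,000) × 22.3 = 8.92
  Zone 2, medium: (1,920/8,000) × 39.8 = 9.552
Post-stratified estimate = 31.897 → 31.9%.

31.9%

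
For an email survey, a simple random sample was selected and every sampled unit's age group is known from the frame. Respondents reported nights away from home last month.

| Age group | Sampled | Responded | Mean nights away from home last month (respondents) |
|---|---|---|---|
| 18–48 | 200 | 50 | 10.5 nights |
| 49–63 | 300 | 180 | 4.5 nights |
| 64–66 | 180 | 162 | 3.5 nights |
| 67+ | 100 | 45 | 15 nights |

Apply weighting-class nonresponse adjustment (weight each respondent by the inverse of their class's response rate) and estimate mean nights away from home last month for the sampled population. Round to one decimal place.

Response rates by class: 18–48 50/200 = 25%, 49–63 180/300 = 60%, 64–66 162/180 = 90%, 67+ 45/100 = 45%.
Weighting each respondent by the inverse class response rate inflates each class back to its sampled size, so the class weight is n_sampled:
  18–48: 200 × 10.5 = 2100
  49–63: 300 × 4.5 = 1350
  64–66: 180 × 3.5 = 630
  67+: 100 × 15 = 1500
Adjusted estimate = 5580 / 780 = 7.15385 → 7.2.

7.2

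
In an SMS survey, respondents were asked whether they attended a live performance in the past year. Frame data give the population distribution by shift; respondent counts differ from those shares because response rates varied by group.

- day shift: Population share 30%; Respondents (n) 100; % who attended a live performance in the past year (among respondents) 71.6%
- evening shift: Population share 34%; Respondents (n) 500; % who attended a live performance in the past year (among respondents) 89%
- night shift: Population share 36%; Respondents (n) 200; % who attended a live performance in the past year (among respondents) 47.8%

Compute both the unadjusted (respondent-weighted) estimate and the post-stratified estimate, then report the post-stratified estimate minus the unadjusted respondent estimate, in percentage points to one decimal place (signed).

-7.6 percentage points

Unadjusted (pooled respondent) estimate weights by respondent counts:
  (100/800)×71.6 + (500/800)×89 + (200/800)×47.8 = 76.525%
Post-stratifying to population shares instead:
  0.3×71.6 + 0.34×89 + 0.36×47.8 = 68.948%
Difference = 68.948 − 76.525 = -7.577 pp.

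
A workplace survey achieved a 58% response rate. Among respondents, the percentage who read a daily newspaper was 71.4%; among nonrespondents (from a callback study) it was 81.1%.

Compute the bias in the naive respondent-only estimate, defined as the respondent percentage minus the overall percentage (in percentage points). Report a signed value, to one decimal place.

-4.1 percentage points

Nonresponse fraction = 1 − 0.58 = 0.42.
Bias = (nonresponse fraction) × (respondent percentage − nonrespondent percentage)
     = 0.42 × (71.4 − 81.1) = 0.42 × -9.7 = -4.074.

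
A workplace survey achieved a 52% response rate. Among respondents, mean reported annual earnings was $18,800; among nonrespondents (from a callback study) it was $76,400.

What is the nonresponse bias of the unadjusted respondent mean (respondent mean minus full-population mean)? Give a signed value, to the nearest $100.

-$27,600

Nonresponse fraction = 1 − 0.52 = 0.48.
Bias = (nonresponse fraction) × (respondent mean − nonrespondent mean)
     = 0.48 × (18,800 − 76,400) = 0.48 × -57,600 = -27,648.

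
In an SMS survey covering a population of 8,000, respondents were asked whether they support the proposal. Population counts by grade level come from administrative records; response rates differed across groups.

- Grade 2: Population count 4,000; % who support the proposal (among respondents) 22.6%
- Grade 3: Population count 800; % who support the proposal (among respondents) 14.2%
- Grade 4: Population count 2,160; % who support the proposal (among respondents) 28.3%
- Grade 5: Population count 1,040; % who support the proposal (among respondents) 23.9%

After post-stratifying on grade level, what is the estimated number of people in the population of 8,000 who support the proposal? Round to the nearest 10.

1,880

Estimated count per cell = population count × respondent percentage:
  Grade 2: 4,000 × 22.6% = 904
  Grade 3: 800 × 14.2% = 113.6
  Grade 4: 2,160 × 28.3% = 611.28
  Grade 5: 1,040 × 23.9% = 248.56
Estimated total = 1877.44 → 1,880.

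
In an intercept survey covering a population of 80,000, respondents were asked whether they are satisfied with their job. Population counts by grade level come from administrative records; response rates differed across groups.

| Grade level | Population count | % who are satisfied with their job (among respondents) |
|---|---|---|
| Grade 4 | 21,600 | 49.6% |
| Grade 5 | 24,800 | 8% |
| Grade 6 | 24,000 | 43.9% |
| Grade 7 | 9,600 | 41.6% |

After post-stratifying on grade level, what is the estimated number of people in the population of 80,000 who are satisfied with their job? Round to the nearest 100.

Estimated count per cell = population count × respondent percentage:
  Grade 4: 21,600 × 49.6% = 10713.6
  Grade 5: 24,800 × 8% = 1984
  Grade 6: 24,000 × 43.9% = 10,536
  Grade 7: 9,600 × 41.6% = 3993.6
Estimated total = 27227.2 → 27,200.

27,200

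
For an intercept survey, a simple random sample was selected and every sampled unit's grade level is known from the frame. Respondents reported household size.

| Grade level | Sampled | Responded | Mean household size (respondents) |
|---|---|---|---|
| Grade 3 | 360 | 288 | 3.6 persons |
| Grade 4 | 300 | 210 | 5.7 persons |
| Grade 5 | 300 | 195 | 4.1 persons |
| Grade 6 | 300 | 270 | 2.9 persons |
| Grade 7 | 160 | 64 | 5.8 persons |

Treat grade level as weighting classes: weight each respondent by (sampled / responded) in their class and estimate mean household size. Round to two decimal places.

Class response rates: Grade 3 288/360 = 80%, Grade 4 210/300 = 70%, Grade 5 195/300 = 65%, Grade 6 270/300 = 90%, Grade 7 64/160 = 40%.
Each respondent's weight = sampled/responded in their class; summing within a class gives n_sampled, so:
  Grade 3: 360 × 3.6 = 1296
  Grade 4: 300 × 5.7 = 1710
  Grade 5: 300 × 4.1 = 1230
  Grade 6: 300 × 2.9 = 870
  Grade 7: 160 × 5.8 = 928
Adjusted estimate = 6034 / 1,420 = 4.2493 → 4.25.

4.25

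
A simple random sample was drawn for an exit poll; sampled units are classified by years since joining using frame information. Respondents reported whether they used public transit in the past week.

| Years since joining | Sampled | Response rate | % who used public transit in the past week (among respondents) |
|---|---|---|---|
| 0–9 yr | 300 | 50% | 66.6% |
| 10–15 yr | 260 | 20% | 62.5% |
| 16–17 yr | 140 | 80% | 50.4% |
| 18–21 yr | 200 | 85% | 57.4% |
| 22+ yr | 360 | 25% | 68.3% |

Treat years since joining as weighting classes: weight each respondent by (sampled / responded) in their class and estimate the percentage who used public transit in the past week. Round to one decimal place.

63.0%

Each respondent's weight = sampled/responded in their class; summing within a class gives n_sampled, so:
  0–9 yr: 300 × 66.6 = 19,980
  10–15 yr: 260 × 62.5 = 16,250
  16–17 yr: 140 × 50.4 = 7056
  18–21 yr: 200 × 57.4 = 11,480
  22+ yr: 360 × 68.3 = 24,588
Adjusted estimate = 79,354 / 1,260 = 62.9794 → 63.0%.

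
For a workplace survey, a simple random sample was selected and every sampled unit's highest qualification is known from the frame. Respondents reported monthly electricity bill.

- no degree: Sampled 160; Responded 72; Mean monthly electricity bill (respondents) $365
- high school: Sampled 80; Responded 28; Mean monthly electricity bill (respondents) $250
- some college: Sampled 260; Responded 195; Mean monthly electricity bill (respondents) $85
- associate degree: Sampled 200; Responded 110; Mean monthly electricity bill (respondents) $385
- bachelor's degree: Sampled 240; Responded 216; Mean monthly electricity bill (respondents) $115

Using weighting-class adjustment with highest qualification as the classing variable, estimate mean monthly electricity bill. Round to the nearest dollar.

Class response rates: no degree 72/160 = 45%, high school 28/80 = 35%, some college 195/260 = 75%, associate degree 110/200 = 55%, bachelor's degree 216/240 = 90%.
Inverse-response-rate weighting restores each class to its sampled count, so class totals weight by n_sampled:
  no degree: 160 × 365 = 58,400
  high school: 80 × 250 = 20,000
  some college: 260 × 85 = 22,100
  associate degree: 200 × 385 = 77,000
  bachelor's degree: 240 × 115 = 27,600
Adjusted estimate = 205,100 / 940 = 218.191 → $218.

$218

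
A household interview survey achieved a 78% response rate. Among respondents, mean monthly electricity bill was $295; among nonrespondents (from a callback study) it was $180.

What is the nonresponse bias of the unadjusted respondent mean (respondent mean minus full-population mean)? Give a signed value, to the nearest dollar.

+$25

Nonresponse fraction = 1 − 0.78 = 0.22.
Bias = (nonresponse fraction) × (respondent mean − nonrespondent mean)
     = 0.22 × (295 − 180) = 0.22 × 115 = 25.3.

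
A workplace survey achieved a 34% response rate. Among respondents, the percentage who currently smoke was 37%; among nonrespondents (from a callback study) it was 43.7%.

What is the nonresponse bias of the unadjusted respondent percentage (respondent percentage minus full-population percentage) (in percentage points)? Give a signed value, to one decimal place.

Nonresponse fraction = 1 − 0.34 = 0.66.
Bias = (nonresponse fraction) × (respondent percentage − nonrespondent percentage)
     = 0.66 × (37 − 43.7) = 0.66 × -6.7 = -4.422.

-4.4 percentage points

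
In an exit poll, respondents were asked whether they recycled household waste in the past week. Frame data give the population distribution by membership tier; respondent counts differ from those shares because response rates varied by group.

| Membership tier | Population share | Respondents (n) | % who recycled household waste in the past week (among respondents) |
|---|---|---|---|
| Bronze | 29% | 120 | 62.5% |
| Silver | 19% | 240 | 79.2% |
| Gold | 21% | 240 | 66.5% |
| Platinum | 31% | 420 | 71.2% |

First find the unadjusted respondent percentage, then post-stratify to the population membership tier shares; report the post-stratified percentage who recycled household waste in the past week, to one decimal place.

69.2%

Unadjusted (pooled respondent) estimate weights by respondent counts:
  (120/1020)×62.5 + (240/1020)×79.2 + (240/1020)×66.5 + (420/1020)×71.2 = 70.9529%
Reweighting by population membership tier shares:
  0.29×62.5 + 0.19×79.2 + 0.21×66.5 + 0.31×71.2 = 69.21%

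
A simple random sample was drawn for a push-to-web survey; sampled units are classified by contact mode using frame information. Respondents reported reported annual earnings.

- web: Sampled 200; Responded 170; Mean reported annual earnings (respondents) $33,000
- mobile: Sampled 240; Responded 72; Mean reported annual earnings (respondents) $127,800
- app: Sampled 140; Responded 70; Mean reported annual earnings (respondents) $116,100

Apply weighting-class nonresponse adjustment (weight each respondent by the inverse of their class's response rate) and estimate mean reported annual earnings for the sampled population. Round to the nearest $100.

$92,300

Response rates by class: web 170/200 = 85%, mobile 72/240 = 30%, app 70/140 = 50%.
With weight = n_sampled/n_responded per class, the weighted class total is n_sampled:
  web: 200 × 33,000 = 6,600,000
  mobile: 240 × 127,800 = 30,672,000
  app: 140 × 116,100 = 16,254,000
Adjusted estimate = 53,526,000 / 580 = 92286.2 → $92,300.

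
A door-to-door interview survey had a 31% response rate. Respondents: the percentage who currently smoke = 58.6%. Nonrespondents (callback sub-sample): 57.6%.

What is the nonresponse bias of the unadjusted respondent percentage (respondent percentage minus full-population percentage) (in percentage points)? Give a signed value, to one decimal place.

+0.7 percentage points

Nonresponse fraction = 1 − 0.31 = 0.69.
Bias = (nonresponse fraction) × (respondent percentage − nonrespondent percentage)
     = 0.69 × (58.6 − 57.6) = 0.69 × 1 = 0.69.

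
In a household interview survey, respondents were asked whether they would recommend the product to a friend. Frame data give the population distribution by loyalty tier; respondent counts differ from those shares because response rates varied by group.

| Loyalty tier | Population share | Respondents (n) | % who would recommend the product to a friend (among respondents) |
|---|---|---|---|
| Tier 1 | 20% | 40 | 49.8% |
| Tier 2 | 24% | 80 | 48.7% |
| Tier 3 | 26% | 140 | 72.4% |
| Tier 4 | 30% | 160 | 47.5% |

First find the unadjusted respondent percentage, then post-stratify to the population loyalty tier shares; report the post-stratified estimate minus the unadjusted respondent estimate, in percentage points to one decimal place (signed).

-1.5 percentage points

Naive respondent-only estimate (weights = respondent counts):
  (40/420)×49.8 + (80/420)×48.7 + (140/420)×72.4 + (160/420)×47.5 = 56.2476%
Post-stratifying to population shares instead:
  0.2×49.8 + 0.24×48.7 + 0.26×72.4 + 0.3×47.5 = 54.722%
Difference = 54.722 − 56.2476 = -1.5256 pp.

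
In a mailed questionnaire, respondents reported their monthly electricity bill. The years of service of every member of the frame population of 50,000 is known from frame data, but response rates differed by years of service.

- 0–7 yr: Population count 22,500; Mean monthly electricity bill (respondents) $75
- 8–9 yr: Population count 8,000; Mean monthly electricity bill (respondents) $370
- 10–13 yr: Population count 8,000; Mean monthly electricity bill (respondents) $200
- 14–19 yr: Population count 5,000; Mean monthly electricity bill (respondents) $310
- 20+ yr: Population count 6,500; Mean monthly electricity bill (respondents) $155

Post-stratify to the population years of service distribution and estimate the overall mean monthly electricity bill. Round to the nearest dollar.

$176

Weight each group's respondent value by its population share:
  0–7 yr: (22,500/50,000) × 75 = 33.75
  8–9 yr: (8,000/50,000) × 370 = 59.2
  10–13 yr: (8,000/50,000) × 200 = 32
  14–19 yr: (5,000/50,000) × 310 = 31
  20+ yr: (6,500/50,000) × 155 = 20.15
Post-stratified estimate = 176.1 → $176.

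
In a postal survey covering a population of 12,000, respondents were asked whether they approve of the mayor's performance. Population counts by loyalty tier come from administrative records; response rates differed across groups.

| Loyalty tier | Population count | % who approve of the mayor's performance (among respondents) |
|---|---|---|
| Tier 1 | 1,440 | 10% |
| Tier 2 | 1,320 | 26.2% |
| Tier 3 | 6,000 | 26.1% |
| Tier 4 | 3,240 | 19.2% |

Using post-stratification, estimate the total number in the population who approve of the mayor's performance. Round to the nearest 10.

2,680

Apply each group's respondent rate to its population count:
  Tier 1: 1,440 × 10% = 144
  Tier 2: 1,320 × 26.2% = 345.84
  Tier 3: 6,000 × 26.1% = 1566
  Tier 4: 3,240 × 19.2% = 622.08
Estimated total = 2677.92 → 2,680.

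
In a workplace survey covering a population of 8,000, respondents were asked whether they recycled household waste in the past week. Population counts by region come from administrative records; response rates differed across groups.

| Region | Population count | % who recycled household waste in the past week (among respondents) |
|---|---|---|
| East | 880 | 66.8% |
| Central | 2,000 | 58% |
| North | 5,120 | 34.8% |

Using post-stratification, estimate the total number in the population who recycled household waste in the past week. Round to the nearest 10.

Apply each group's respondent rate to its population count:
  East: 880 × 66.8% = 587.84
  Central: 2,000 × 58% = 1160
  North: 5,120 × 34.8% = 1781.76
Estimated total = 3529.6 → 3,530.

3,530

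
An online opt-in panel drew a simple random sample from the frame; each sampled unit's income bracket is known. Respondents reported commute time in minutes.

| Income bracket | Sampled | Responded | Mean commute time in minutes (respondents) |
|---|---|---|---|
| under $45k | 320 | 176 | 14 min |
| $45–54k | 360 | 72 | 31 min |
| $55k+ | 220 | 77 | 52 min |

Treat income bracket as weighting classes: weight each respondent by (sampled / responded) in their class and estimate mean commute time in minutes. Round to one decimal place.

30.1

Response rates by class: under $45k 176/320 = 55%, $45–54k 72/360 = 20%, $55k+ 77/220 = 35%.
With weight = n_sampled/n_responded per class, the weighted class total is n_sampled:
  under $45k: 320 × 14 = 4480
  $45–54k: 360 × 31 = 11,160
  $55k+: 220 × 52 = 11,440
Adjusted estimate = 27,080 / 900 = 30.0889 → 30.1.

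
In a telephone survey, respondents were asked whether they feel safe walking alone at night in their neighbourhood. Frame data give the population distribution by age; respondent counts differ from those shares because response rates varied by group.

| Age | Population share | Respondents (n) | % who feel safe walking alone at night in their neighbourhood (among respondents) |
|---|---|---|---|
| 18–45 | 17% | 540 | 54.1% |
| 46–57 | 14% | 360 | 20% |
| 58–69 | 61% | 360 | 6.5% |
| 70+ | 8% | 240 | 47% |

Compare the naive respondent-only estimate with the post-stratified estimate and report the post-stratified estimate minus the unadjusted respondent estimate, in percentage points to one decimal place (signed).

-13.6 percentage points

Naive respondent-only estimate (weights = respondent counts):
  (540/1500)×54.1 + (360/1500)×20 + (360/1500)×6.5 + (240/1500)×47 = 33.356%
Post-stratifying to population shares instead:
  0.17×54.1 + 0.14×20 + 0.61×6.5 + 0.08×47 = 19.722%
Difference = 19.722 − 33.356 = -13.634 pp.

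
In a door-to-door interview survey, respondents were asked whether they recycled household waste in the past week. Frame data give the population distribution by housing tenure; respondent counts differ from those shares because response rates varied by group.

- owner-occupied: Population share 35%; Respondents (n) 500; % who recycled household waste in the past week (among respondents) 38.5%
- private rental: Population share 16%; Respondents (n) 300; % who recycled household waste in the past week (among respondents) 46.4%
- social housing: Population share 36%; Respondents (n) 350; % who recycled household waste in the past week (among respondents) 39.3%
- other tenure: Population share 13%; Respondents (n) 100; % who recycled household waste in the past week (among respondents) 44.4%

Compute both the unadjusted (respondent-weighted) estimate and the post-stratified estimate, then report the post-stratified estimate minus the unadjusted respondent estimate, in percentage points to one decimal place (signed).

-0.3 percentage points

Without adjustment, the pooled respondent share is:
  (500/1250)×38.5 + (300/1250)×46.4 + (350/1250)×39.3 + (100/1250)×44.4 = 41.092%
Reweighting by population housing tenure shares:
  0.35×38.5 + 0.16×46.4 + 0.36×39.3 + 0.13×44.4 = 40.819%
Difference = 40.819 − 41.092 = -0.273 pp.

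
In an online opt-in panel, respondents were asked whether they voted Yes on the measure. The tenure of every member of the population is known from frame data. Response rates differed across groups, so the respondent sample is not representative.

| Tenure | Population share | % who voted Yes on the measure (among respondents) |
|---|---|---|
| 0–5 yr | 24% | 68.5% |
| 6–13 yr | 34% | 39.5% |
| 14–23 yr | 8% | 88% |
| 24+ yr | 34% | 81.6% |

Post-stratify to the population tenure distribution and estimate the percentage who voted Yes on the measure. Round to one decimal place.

64.7%

Reweight to the known tenure distribution:
  0–5 yr: 0.24 × 68.5 = 16.44
  6–13 yr: 0.34 × 39.5 = 13.43
  14–23 yr: 0.08 × 88 = 7.04
  24+ yr: 0.34 × 81.6 = 27.744
Post-stratified estimate = 64.654 → 64.7%.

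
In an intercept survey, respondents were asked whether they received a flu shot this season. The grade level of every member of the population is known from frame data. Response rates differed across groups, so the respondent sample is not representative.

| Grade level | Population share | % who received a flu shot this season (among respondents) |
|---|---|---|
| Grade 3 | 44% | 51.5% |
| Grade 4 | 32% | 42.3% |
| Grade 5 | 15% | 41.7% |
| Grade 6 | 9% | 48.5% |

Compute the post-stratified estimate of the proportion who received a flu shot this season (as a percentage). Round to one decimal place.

Post-stratification weights by population share, not respondent share:
  Grade 3: 0.44 × 51.5 = 22.66
  Grade 4: 0.32 × 42.3 = 13.536
  Grade 5: 0.15 × 41.7 = 6.255
  Grade 6: 0.09 × 48.5 = 4.365
Post-stratified estimate = 46.816 → 46.8%.

46.8%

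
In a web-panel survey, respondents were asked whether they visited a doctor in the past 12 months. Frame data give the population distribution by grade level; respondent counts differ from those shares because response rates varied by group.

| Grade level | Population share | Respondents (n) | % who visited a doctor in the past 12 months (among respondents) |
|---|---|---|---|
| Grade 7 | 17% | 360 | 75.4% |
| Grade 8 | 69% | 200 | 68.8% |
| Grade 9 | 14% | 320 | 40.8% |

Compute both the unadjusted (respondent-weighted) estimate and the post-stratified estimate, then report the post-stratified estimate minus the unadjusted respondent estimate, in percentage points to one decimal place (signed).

Unadjusted (pooled respondent) estimate weights by respondent counts:
  (360/880)×75.4 + (200/880)×68.8 + (320/880)×40.8 = 61.3182%
Post-stratifying to population shares instead:
  0.17×75.4 + 0.69×68.8 + 0.14×40.8 = 66.002%
Difference = 66.002 − 61.3182 = 4.6838 pp.

+4.7 percentage points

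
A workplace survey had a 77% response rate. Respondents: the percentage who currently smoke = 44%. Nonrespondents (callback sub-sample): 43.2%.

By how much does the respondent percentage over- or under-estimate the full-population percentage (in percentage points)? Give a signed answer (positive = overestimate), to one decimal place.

Nonresponse fraction = 1 − 0.77 = 0.23.
Bias = (nonresponse fraction) × (respondent percentage − nonrespondent percentage)
     = 0.23 × (44 − 43.2) = 0.23 × 0.8 = 0.184.

+0.2 percentage points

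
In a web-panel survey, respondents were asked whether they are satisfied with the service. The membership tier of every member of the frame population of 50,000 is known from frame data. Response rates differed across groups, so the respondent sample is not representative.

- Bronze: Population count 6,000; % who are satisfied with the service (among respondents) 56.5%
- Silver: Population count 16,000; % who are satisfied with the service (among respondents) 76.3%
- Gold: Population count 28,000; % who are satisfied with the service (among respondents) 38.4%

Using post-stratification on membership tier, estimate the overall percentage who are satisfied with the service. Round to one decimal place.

52.7%

Each cell contributes population-share × respondent value:
  Bronze: (6,000/50,000) × 56.5 = 6.78
  Silver: (16,000/50,000) × 76.3 = 24.416
  Gold: (28,000/50,000) × 38.4 = 21.504
Post-stratified estimate = 52.7 → 52.7%.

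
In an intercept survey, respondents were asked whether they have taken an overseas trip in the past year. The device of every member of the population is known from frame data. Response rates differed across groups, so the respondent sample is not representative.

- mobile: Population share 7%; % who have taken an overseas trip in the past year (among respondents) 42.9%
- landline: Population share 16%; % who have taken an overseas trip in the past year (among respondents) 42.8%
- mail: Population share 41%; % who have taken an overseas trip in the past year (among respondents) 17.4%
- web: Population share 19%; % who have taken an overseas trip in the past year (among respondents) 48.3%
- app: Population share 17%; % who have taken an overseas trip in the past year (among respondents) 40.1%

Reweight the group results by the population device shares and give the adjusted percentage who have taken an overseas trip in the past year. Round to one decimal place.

33.0%

Post-stratification weights by population share, not respondent share:
  mobile: 0.07 × 42.9 = 3.003
  landline: 0.16 × 42.8 = 6.848
  mail: 0.41 × 17.4 = 7.134
  web: 0.19 × 48.3 = 9.177
  app: 0.17 × 40.1 = 6.817
Post-stratified estimate = 32.979 → 33.0%.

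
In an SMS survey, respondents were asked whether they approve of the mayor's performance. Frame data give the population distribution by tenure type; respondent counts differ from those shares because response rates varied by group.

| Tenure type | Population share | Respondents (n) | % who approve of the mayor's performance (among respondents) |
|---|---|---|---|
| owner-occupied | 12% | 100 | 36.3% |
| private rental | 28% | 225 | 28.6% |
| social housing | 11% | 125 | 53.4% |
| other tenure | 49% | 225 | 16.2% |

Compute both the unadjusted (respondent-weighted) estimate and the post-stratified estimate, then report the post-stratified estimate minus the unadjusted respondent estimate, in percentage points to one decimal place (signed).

-4.0 percentage points

Naive respondent-only estimate (weights = respondent counts):
  (100/675)×36.3 + (225/675)×28.6 + (125/675)×53.4 + (225/675)×16.2 = 30.2%
Post-stratifying to population shares instead:
  0.12×36.3 + 0.28×28.6 + 0.11×53.4 + 0.49×16.2 = 26.176%
Difference = 26.176 − 30.2 = -4.024 pp.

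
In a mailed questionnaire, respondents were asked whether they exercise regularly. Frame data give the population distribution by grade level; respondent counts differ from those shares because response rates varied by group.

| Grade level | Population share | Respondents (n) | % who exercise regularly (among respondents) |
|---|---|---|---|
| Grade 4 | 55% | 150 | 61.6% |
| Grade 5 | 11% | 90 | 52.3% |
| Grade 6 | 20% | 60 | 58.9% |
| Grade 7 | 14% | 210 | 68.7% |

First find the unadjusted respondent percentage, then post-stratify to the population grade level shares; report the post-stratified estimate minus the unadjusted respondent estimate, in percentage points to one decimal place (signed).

-1.5 percentage points

Without adjustment, the pooled respondent share is:
  (150/510)×61.6 + (90/510)×52.3 + (60/510)×58.9 + (210/510)×68.7 = 62.5647%
Post-stratified estimate weights by population shares:
  0.55×61.6 + 0.11×52.3 + 0.2×58.9 + 0.14×68.7 = 61.031%
Difference = 61.031 − 62.5647 = -1.5337 pp.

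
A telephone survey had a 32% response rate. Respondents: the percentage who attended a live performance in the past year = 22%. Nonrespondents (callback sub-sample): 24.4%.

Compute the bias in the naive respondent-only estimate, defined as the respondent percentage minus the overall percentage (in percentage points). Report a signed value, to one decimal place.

Nonresponse fraction = 1 − 0.32 = 0.68.
Bias = (nonresponse fraction) × (respondent percentage − nonrespondent percentage)
     = 0.68 × (22 − 24.4) = 0.68 × -2.4 = -1.632.

-1.6 percentage points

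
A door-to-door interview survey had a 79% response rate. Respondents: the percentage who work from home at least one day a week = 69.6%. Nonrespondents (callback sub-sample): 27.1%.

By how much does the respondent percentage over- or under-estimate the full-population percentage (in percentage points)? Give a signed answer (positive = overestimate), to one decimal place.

Nonresponse fraction = 1 − 0.79 = 0.21.
Bias = (nonresponse fraction) × (respondent percentage − nonrespondent percentage)
     = 0.21 × (69.6 − 27.1) = 0.21 × 42.5 = 8.925.

+8.9 percentage points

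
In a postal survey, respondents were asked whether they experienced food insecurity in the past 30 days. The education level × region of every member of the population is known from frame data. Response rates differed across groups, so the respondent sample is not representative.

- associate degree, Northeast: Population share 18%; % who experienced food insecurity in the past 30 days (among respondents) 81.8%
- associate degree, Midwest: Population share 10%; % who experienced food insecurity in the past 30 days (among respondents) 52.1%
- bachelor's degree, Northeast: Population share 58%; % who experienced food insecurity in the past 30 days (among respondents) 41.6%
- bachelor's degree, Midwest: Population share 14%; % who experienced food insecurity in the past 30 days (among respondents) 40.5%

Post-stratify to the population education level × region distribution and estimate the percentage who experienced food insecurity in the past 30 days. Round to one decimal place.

49.7%

Post-stratification weights by population share, not respondent share:
  associate degree, Northeast: 0.18 × 81.8 = 14.724
  associate degree, Midwest: 0.1 × 52.1 = 5.21
  bachelor's degree, Northeast: 0.58 × 41.6 = 24.128
  bachelor's degree, Midwest: 0.14 × 40.5 = 5.67
Post-stratified estimate = 49.732 → 49.7%.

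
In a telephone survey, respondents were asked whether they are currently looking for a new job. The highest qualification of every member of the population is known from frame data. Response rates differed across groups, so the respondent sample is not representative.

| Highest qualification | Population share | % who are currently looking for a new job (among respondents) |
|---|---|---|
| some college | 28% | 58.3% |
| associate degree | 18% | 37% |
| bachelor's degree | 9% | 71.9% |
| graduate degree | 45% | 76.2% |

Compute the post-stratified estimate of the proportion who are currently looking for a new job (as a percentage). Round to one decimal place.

Weight each group's respondent value by its population share:
  some college: 0.28 × 58.3 = 16.324
  associate degree: 0.18 × 37 = 6.66
  bachelor's degree: 0.09 × 71.9 = 6.471
  graduate degree: 0.45 × 76.2 = 34.29
Post-stratified estimate = 63.745 → 63.7%.

63.7%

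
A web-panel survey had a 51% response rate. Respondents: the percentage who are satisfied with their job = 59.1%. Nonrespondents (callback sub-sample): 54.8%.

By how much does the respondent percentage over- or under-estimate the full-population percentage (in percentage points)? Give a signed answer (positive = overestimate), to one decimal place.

Nonresponse fraction = 1 − 0.51 = 0.49.
Bias = (nonresponse fraction) × (respondent percentage − nonrespondent percentage)
     = 0.49 × (59.1 − 54.8) = 0.49 × 4.3 = 2.107.

+2.1 percentage points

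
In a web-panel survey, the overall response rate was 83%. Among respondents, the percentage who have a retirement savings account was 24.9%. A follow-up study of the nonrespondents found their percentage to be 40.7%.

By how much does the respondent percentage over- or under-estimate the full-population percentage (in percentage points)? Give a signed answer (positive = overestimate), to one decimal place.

-2.7 percentage points

Nonresponse fraction = 1 − 0.83 = 0.17.
Bias = (nonresponse fraction) × (respondent percentage − nonrespondent percentage)
     = 0.17 × (24.9 − 40.7) = 0.17 × -15.8 = -2.686.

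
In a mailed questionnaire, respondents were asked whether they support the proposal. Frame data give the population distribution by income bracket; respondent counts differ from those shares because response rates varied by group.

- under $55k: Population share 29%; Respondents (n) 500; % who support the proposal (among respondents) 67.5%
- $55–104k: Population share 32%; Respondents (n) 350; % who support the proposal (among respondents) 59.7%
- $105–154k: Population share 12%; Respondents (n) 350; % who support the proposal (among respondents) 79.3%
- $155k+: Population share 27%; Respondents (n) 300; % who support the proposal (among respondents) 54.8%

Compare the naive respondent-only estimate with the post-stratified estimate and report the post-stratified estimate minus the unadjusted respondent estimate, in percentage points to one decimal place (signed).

-2.9 percentage points

Naive respondent-only estimate (weights = respondent counts):
  (500/1500)×67.5 + (350/1500)×59.7 + (350/1500)×79.3 + (300/1500)×54.8 = 65.8933%
Post-stratified estimate weights by population shares:
  0.29×67.5 + 0.32×59.7 + 0.12×79.3 + 0.27×54.8 = 62.991%
Difference = 62.991 − 65.8933 = -2.9023 pp.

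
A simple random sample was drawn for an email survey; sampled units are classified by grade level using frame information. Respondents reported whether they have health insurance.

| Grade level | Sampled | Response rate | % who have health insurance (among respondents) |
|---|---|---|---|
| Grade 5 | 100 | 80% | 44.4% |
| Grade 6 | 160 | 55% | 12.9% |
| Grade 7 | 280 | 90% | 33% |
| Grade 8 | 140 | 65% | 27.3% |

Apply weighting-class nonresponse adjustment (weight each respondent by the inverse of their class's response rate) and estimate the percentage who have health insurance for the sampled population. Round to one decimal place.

Each respondent's weight = sampled/responded in their class; summing within a class gives n_sampled, so:
  Grade 5: 100 × 44.4 = 4440
  Grade 6: 160 × 12.9 = 2064
  Grade 7: 280 × 33 = 9240
  Grade 8: 140 × 27.3 = 3822
Adjusted estimate = 19,566 / 680 = 28.7735 → 28.8%.

28.8%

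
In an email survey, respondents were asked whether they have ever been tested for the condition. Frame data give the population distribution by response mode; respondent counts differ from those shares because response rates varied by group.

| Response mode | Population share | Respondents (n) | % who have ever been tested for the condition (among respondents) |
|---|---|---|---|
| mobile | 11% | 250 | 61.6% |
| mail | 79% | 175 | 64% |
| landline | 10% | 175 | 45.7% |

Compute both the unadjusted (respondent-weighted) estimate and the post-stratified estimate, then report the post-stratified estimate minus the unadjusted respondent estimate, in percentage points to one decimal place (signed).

Unadjusted (pooled respondent) estimate weights by respondent counts:
  (250/600)×61.6 + (175/600)×64 + (175/600)×45.7 = 57.6625%
Post-stratifying to population shares instead:
  0.11×61.6 + 0.79×64 + 0.1×45.7 = 61.906%
Difference = 61.906 − 57.6625 = 4.2435 pp.

+4.2 percentage points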